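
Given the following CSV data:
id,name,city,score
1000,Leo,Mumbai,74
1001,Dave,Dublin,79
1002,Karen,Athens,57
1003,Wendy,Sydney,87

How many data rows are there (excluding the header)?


Counting rows (excluding header):
Header: id,name,city,score
Data rows: 4

ANSWER: 4


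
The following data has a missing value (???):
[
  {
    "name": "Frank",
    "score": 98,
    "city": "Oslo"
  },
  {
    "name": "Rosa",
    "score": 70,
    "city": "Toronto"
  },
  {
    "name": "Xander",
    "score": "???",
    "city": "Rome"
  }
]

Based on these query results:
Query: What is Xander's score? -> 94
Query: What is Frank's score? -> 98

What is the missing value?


The missing value is Xander's score
From query: Xander's score = 94

ANSWER: 94


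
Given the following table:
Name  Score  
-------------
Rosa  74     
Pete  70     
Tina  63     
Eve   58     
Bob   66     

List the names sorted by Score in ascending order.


Sorting by Score (ascending):
  Eve: 58
  Tina: 63
  Bob: 66
  Pete: 70
  Rosa: 74


ANSWER: Eve, Tina, Bob, Pete, Rosa


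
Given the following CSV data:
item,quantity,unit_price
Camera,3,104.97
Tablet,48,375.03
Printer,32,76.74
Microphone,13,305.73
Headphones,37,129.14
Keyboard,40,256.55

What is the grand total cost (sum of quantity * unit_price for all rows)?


Computing row totals:
  Camera: 3 * 104.97 = 314.91
  Tablet: 48 * 375.03 = 18001.44
  Printer: 32 * 76.74 = 2455.68
  Microphone: 13 * 305.73 = 3974.49
  Headphones: 37 * 129.14 = 4778.18
  Keyboard: 40 * 256.55 = 10262.0
Grand total = 314.91 + 18001.44 + 2455.68 + 3974.49 + 4778.18 + 10262.0 = 39786.7

ANSWER: 39786.7


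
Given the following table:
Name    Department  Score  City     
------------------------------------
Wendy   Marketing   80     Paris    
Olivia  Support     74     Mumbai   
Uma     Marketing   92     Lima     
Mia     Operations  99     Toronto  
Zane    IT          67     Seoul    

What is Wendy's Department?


Row 1: Wendy
Department = Marketing

ANSWER: Marketing


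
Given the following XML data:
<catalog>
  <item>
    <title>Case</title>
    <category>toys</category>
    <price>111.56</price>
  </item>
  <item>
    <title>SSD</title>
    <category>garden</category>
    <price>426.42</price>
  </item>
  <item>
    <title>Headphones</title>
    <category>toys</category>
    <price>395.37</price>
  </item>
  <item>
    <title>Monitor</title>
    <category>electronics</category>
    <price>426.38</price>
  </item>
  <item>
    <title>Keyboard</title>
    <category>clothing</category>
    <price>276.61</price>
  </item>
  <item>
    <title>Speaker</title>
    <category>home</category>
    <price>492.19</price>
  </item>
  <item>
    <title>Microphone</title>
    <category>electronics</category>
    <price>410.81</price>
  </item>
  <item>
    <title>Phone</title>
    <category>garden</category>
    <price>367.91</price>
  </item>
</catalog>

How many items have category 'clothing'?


Scanning <item> elements for <category>clothing</category>:
  Item 5: Keyboard -> MATCH
Count: 1

ANSWER: 1


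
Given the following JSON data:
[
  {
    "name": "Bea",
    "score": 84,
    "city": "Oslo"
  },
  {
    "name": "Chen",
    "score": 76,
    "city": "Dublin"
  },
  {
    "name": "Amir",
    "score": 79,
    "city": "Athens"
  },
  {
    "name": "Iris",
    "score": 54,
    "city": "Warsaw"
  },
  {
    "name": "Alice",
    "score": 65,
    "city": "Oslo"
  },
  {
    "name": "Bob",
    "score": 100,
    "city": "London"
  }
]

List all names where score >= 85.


Filtering records where score >= 85:
  Bea (score=84) -> no
  Chen (score=76) -> no
  Amir (score=79) -> no
  Iris (score=54) -> no
  Alice (score=65) -> no
  Bob (score=100) -> YES


ANSWER: Bob


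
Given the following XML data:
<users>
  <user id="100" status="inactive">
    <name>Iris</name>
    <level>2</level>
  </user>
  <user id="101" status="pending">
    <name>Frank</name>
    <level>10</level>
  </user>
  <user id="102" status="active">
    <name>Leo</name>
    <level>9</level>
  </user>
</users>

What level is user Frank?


Finding user: Frank
<level>10</level>

ANSWER: 10


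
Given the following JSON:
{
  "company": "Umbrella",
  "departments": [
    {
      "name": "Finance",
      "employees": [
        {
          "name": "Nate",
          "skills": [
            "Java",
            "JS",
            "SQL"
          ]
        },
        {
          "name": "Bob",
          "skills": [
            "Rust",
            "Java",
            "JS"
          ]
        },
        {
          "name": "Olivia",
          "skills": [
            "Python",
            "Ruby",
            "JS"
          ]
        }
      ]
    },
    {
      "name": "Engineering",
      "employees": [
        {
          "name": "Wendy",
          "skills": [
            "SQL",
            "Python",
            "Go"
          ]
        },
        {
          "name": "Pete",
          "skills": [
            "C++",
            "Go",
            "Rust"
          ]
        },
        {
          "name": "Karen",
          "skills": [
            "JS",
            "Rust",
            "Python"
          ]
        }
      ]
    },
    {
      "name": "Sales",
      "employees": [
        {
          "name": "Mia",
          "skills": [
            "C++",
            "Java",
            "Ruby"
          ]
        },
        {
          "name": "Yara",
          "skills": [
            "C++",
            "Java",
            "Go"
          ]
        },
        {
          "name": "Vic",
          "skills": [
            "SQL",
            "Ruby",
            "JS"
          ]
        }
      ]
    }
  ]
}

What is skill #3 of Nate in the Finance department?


Path: departments[0].employees[0].skills[2]
Value: SQL

ANSWER: SQL


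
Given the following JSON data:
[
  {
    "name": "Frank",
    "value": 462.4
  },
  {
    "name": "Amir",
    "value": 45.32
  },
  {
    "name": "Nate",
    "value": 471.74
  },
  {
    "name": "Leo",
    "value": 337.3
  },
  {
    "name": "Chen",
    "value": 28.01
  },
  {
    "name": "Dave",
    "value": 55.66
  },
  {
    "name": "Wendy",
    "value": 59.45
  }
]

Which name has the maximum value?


Comparing values:
  Frank: 462.4
  Amir: 45.32
  Nate: 471.74
  Leo: 337.3
  Chen: 28.01
  Dave: 55.66
  Wendy: 59.45
Maximum: Nate (471.74)

ANSWER: Nate


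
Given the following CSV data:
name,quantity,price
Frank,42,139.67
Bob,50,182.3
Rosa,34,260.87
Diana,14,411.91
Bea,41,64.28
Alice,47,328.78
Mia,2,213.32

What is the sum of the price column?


Values in 'price' column:
  Row 1: 139.67
  Row 2: 182.3
  Row 3: 260.87
  Row 4: 411.91
  Row 5: 64.28
  Row 6: 328.78
  Row 7: 213.32
Sum = 139.67 + 182.3 + 260.87 + 411.91 + 64.28 + 328.78 + 213.32 = 1601.13

ANSWER: 1601.13


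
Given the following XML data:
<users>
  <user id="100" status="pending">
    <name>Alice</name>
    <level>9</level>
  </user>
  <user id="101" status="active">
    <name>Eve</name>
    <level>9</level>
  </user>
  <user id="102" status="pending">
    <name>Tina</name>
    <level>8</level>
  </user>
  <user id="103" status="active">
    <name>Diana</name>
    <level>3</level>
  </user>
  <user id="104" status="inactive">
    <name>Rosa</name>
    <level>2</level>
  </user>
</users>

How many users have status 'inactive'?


Counting users with status='inactive':
  Rosa (id=104) -> MATCH
Count: 1

ANSWER: 1


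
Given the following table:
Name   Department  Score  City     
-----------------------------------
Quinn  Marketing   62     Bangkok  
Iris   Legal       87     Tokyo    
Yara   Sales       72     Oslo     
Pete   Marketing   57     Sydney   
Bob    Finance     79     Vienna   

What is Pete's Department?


Row 4: Pete
Department = Marketing

ANSWER: Marketing


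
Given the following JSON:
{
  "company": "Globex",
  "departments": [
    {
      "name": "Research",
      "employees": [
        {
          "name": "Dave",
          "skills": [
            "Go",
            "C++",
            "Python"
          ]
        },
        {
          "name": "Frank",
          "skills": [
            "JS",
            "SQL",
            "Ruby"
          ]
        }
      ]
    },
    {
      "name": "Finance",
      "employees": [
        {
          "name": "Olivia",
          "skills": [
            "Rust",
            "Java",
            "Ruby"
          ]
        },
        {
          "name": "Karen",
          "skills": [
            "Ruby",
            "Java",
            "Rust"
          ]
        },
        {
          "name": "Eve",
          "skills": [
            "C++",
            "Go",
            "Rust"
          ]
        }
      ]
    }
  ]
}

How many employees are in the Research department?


Path: departments[0].employees
Count: 2

ANSWER: 2


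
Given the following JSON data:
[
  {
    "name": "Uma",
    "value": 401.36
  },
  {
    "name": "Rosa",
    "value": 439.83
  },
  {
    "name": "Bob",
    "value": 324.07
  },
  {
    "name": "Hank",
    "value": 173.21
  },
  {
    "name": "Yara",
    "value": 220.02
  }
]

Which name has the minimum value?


Comparing values:
  Uma: 401.36
  Rosa: 439.83
  Bob: 324.07
  Hank: 173.21
  Yara: 220.02
Minimum: Hank (173.21)

ANSWER: Hank


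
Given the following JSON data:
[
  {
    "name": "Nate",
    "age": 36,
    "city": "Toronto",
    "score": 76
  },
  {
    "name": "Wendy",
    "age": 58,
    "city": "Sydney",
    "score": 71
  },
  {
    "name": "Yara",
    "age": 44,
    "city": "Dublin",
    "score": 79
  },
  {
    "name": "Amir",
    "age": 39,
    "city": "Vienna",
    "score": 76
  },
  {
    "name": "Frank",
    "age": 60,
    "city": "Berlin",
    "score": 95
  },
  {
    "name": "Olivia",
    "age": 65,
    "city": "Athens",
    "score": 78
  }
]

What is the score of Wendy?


Looking up record where name = Wendy
Record index: 1
Field 'score' = 71

ANSWER: 71


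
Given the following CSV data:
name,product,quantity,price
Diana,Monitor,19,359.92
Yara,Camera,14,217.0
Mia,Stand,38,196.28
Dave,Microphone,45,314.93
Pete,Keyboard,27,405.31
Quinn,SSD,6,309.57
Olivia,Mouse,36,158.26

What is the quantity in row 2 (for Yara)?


Row 2: Yara
Column 'quantity' = 14

ANSWER: 14


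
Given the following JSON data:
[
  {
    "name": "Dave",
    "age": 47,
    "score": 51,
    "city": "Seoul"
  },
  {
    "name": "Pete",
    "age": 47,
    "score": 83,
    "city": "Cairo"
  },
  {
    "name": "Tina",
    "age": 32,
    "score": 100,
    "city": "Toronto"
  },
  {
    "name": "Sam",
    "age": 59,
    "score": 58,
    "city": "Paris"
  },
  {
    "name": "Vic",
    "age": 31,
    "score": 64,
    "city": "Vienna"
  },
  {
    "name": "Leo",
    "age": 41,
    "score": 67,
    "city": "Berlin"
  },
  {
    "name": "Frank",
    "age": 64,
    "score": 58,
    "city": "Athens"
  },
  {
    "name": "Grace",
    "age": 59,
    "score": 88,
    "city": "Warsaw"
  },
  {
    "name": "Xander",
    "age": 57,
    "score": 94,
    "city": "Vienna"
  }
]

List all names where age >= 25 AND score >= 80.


Checking both conditions:
  Dave (age=47, score=51) -> no
  Pete (age=47, score=83) -> YES
  Tina (age=32, score=100) -> YES
  Sam (age=59, score=58) -> no
  Vic (age=31, score=64) -> no
  Leo (age=41, score=67) -> no
  Frank (age=64, score=58) -> no
  Grace (age=59, score=88) -> YES
  Xander (age=57, score=94) -> YES


ANSWER: Pete, Tina, Grace, Xander


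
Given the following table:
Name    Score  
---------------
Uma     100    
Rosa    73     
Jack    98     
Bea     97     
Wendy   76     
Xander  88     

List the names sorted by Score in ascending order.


Sorting by Score (ascending):
  Rosa: 73
  Wendy: 76
  Xander: 88
  Bea: 97
  Jack: 98
  Uma: 100


ANSWER: Rosa, Wendy, Xander, Bea, Jack, Uma


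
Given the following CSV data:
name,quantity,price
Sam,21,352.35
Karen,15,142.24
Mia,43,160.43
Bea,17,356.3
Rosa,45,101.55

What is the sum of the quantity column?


Values in 'quantity' column:
  Row 1: 21
  Row 2: 15
  Row 3: 43
  Row 4: 17
  Row 5: 45
Sum = 21 + 15 + 43 + 17 + 45 = 141

ANSWER: 141


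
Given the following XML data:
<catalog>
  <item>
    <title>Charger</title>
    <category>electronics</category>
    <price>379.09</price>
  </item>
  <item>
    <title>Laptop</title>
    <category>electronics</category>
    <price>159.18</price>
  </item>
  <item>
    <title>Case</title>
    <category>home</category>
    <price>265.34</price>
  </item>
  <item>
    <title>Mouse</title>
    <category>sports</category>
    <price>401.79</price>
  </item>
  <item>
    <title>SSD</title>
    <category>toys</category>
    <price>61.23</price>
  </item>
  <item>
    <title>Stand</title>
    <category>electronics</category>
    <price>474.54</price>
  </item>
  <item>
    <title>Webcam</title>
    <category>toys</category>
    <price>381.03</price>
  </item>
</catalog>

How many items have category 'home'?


Scanning <item> elements for <category>home</category>:
  Item 3: Case -> MATCH
Count: 1

ANSWER: 1


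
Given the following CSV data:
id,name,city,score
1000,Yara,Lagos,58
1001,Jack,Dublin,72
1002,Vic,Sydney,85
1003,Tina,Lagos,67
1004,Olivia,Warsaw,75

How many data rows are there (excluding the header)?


Counting rows (excluding header):
Header: id,name,city,score
Data rows: 5

ANSWER: 5


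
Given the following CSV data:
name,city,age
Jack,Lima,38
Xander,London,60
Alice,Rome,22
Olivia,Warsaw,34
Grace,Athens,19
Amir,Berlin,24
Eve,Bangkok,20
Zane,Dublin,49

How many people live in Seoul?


Scanning city column for 'Seoul':
Total matches: 0

ANSWER: 0


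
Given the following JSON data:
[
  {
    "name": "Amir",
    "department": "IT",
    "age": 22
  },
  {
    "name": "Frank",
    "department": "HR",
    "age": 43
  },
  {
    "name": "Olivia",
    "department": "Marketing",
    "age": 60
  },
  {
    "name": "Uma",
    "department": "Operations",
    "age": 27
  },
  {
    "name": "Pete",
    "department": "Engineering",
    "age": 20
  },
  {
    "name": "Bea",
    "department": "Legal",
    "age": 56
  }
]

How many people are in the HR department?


Scanning records for department = HR
  Record 1: Frank
Count: 1

ANSWER: 1


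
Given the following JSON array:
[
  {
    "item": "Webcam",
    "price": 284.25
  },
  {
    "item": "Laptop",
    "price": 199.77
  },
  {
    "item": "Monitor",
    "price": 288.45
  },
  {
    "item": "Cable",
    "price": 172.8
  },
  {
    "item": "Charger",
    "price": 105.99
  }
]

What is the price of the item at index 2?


Array index 2 -> Monitor
price = 288.45

ANSWER: 288.45


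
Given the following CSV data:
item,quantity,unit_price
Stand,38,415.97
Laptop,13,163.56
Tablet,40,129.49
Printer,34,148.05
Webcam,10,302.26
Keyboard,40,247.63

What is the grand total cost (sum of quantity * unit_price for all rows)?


Computing row totals:
  Stand: 38 * 415.97 = 15806.86
  Laptop: 13 * 163.56 = 2126.28
  Tablet: 40 * 129.49 = 5179.6
  Printer: 34 * 148.05 = 5033.7
  Webcam: 10 * 302.26 = 3022.6
  Keyboard: 40 * 247.63 = 9905.2
Grand total = 15806.86 + 2126.28 + 5179.6 + 5033.7 + 3022.6 + 9905.2 = 41074.24

ANSWER: 41074.24


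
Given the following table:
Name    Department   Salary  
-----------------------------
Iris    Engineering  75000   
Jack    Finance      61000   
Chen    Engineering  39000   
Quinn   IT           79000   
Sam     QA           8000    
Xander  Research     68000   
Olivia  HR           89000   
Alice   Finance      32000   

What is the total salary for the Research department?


Research department members:
  Xander: 68000
Total = 68000 = 68000

ANSWER: 68000


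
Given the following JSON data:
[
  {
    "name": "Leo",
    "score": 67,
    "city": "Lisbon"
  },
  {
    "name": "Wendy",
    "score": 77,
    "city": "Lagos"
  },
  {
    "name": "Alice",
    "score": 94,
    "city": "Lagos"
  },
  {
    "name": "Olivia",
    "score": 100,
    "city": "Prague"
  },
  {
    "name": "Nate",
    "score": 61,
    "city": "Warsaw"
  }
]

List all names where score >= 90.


Filtering records where score >= 90:
  Leo (score=67) -> no
  Wendy (score=77) -> no
  Alice (score=94) -> YES
  Olivia (score=100) -> YES
  Nate (score=61) -> no


ANSWER: Alice, Olivia


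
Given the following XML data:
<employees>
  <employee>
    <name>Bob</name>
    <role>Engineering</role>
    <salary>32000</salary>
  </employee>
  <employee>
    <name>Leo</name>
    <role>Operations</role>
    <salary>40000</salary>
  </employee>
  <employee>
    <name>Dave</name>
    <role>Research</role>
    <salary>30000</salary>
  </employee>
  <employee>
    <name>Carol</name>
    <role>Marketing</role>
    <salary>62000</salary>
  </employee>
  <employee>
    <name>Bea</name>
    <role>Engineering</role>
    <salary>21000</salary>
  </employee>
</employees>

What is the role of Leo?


Searching for <employee> with <name>Leo</name>
Found at position 2
<role>Operations</role>

ANSWER: Operations


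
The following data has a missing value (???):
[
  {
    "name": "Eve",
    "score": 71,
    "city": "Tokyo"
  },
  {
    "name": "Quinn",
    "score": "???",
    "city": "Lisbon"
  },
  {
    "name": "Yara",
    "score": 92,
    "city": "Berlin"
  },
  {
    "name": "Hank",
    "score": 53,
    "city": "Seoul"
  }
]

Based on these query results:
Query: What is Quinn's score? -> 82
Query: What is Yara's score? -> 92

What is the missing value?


The missing value is Quinn's score
From query: Quinn's score = 82

ANSWER: 82


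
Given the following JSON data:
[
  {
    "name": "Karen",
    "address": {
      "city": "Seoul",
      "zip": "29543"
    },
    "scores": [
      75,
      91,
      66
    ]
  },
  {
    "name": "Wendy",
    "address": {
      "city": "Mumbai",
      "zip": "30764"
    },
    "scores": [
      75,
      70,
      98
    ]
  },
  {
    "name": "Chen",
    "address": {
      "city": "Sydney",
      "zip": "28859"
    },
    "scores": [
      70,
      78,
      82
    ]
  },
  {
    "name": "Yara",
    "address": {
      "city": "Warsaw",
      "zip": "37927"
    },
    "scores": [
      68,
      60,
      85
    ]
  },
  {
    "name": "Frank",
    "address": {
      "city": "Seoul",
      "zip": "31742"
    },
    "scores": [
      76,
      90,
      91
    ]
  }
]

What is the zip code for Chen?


Path: records[2].address.zip
Value: 28859

ANSWER: 28859


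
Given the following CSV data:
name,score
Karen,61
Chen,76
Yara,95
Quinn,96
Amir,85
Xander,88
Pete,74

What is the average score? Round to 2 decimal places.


Scores: 61, 76, 95, 96, 85, 88, 74
Sum = 575
Count = 7
Average = 575 / 7 = 82.14

ANSWER: 82.14


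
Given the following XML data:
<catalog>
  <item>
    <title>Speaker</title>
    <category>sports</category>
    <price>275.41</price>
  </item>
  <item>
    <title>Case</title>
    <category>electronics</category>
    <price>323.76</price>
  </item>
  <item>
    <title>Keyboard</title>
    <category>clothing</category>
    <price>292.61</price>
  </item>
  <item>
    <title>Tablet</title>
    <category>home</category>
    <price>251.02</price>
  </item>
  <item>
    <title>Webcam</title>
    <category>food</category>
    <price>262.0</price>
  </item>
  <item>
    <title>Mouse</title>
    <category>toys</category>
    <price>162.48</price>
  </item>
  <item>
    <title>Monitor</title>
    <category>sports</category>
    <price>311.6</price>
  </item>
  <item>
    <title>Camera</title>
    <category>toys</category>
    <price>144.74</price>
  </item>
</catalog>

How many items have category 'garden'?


Scanning <item> elements for <category>garden</category>:
Count: 0

ANSWER: 0


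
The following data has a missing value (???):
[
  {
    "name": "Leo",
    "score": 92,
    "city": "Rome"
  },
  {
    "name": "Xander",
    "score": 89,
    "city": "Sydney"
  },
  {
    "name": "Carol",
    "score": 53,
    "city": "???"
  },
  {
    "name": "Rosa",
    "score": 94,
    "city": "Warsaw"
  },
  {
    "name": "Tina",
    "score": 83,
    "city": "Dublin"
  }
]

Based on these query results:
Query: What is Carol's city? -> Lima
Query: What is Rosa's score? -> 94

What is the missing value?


The missing value is Carol's city
From query: Carol's city = Lima

ANSWER: Lima


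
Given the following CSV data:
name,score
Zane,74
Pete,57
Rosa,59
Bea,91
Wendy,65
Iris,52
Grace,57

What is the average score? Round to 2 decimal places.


Scores: 74, 57, 59, 91, 65, 52, 57
Sum = 455
Count = 7
Average = 455 / 7 = 65.00

ANSWER: 65.00


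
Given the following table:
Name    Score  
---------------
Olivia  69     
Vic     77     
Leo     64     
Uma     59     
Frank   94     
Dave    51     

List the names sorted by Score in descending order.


Sorting by Score (descending):
  Frank: 94
  Vic: 77
  Olivia: 69
  Leo: 64
  Uma: 59
  Dave: 51


ANSWER: Frank, Vic, Olivia, Leo, Uma, Dave


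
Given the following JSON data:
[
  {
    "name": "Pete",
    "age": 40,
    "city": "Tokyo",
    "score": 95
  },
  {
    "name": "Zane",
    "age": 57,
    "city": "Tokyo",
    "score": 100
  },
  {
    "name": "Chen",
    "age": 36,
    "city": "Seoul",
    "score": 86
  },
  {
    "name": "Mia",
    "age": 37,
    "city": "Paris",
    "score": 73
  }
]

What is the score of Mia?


Looking up record where name = Mia
Record index: 3
Field 'score' = 73

ANSWER: 73


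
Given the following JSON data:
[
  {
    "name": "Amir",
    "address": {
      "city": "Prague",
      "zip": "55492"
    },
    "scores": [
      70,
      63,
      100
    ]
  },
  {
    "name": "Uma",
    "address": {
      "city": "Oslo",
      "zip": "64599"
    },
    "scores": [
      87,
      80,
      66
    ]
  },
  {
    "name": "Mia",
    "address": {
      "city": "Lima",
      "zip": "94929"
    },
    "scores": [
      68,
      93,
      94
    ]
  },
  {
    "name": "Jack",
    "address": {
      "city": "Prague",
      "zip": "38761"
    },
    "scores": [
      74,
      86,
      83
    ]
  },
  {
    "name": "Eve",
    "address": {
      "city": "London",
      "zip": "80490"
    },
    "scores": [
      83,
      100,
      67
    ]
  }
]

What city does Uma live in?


Path: records[1].address.city
Value: Oslo

ANSWER: Oslo


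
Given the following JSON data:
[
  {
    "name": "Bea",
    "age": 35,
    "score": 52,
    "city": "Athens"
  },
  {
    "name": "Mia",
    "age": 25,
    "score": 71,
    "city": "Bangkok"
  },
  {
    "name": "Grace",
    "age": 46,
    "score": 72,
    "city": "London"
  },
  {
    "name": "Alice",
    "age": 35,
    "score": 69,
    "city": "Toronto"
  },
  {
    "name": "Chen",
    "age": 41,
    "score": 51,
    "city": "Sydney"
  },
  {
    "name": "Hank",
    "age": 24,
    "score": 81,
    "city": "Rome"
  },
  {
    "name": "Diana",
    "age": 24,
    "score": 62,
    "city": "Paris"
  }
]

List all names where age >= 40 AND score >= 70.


Checking both conditions:
  Bea (age=35, score=52) -> no
  Mia (age=25, score=71) -> no
  Grace (age=46, score=72) -> YES
  Alice (age=35, score=69) -> no
  Chen (age=41, score=51) -> no
  Hank (age=24, score=81) -> no
  Diana (age=24, score=62) -> no


ANSWER: Grace


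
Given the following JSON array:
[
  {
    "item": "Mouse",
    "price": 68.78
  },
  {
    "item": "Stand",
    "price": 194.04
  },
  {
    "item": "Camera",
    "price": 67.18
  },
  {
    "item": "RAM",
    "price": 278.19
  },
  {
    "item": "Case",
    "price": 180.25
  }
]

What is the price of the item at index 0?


Array index 0 -> Mouse
price = 68.78

ANSWER: 68.78


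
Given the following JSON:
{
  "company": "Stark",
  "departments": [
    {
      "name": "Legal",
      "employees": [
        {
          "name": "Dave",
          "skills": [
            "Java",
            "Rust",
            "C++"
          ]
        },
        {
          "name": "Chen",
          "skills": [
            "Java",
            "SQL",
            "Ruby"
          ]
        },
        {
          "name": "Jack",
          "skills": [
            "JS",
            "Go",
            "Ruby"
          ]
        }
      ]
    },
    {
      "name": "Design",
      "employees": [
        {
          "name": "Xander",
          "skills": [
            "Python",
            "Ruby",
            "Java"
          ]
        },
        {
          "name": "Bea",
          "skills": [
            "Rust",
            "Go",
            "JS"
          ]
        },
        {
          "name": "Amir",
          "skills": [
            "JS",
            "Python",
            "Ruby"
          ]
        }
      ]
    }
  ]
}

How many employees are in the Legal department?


Path: departments[0].employees
Count: 3

ANSWER: 3


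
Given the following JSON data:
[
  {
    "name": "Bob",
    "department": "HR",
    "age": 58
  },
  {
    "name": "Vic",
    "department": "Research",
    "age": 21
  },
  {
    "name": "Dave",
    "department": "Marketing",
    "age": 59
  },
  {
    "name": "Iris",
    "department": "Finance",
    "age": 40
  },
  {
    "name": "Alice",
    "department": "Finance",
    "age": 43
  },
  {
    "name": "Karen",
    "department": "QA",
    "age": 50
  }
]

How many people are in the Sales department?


Scanning records for department = Sales
  No matches found
Count: 0

ANSWER: 0


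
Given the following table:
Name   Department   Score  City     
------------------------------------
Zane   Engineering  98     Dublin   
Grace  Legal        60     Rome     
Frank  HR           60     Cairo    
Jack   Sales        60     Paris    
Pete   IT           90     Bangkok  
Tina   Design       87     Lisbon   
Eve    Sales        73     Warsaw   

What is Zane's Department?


Row 1: Zane
Department = Engineering

ANSWER: Engineering


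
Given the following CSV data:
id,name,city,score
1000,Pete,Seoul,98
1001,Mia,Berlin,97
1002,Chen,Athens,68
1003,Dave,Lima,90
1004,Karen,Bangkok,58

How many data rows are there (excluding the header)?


Counting rows (excluding header):
Header: id,name,city,score
Data rows: 5

ANSWER: 5


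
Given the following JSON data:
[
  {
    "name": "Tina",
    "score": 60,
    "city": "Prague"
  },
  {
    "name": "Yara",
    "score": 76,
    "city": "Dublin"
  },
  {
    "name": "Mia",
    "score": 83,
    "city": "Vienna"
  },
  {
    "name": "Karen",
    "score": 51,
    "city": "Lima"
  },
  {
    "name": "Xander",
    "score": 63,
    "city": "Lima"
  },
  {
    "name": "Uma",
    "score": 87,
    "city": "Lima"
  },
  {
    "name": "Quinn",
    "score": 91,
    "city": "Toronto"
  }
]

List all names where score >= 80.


Filtering records where score >= 80:
  Tina (score=60) -> no
  Yara (score=76) -> no
  Mia (score=83) -> YES
  Karen (score=51) -> no
  Xander (score=63) -> no
  Uma (score=87) -> YES
  Quinn (score=91) -> YES


ANSWER: Mia, Uma, Quinn


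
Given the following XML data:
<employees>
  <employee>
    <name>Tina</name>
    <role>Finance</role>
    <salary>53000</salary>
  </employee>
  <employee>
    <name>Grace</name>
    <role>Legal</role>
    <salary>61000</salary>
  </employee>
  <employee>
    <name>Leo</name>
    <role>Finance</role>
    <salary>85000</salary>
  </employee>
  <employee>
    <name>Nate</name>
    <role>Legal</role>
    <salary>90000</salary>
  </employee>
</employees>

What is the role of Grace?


Searching for <employee> with <name>Grace</name>
Found at position 2
<role>Legal</role>

ANSWER: Legal


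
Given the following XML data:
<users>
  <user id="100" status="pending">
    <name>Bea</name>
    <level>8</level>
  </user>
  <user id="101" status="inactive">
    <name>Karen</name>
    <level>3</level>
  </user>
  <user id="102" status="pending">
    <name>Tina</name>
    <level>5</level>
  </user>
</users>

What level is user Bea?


Finding user: Bea
<level>8</level>

ANSWER: 8


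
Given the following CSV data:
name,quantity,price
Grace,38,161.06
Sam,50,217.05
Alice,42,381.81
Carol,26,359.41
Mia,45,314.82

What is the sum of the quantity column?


Values in 'quantity' column:
  Row 1: 38
  Row 2: 50
  Row 3: 42
  Row 4: 26
  Row 5: 45
Sum = 38 + 50 + 42 + 26 + 45 = 201

ANSWER: 201


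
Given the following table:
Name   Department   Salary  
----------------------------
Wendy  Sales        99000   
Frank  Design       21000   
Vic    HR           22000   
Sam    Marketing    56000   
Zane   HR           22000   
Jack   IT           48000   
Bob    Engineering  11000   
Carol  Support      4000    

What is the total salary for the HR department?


HR department members:
  Vic: 22000
  Zane: 22000
Total = 22000 + 22000 = 44000

ANSWER: 44000


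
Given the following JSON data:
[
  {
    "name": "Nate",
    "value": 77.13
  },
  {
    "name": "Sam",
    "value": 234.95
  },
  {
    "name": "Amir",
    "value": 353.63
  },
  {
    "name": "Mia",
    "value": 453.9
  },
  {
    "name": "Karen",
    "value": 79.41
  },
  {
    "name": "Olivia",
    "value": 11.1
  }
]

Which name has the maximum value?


Comparing values:
  Nate: 77.13
  Sam: 234.95
  Amir: 353.63
  Mia: 453.9
  Karen: 79.41
  Olivia: 11.1
Maximum: Mia (453.9)

ANSWER: Mia


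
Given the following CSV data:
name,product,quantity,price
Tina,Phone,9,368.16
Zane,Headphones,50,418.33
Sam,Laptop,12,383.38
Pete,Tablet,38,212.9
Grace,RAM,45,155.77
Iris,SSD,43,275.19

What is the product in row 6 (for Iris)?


Row 6: Iris
Column 'product' = SSD

ANSWER: SSD


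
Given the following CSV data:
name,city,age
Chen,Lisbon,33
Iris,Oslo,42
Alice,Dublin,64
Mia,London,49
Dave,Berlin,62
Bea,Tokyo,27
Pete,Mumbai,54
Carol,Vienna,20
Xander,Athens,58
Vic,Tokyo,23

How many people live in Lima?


Scanning city column for 'Lima':
Total matches: 0

ANSWER: 0


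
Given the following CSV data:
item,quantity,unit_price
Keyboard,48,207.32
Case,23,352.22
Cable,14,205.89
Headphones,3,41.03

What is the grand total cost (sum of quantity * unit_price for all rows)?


Computing row totals:
  Keyboard: 48 * 207.32 = 9951.36
  Case: 23 * 352.22 = 8101.06
  Cable: 14 * 205.89 = 2882.46
  Headphones: 3 * 41.03 = 123.09
Grand total = 9951.36 + 8101.06 + 2882.46 + 123.09 = 21057.97

ANSWER: 21057.97


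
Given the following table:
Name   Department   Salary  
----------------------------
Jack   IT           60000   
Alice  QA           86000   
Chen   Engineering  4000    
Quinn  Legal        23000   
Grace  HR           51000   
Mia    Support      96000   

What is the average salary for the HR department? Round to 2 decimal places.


HR department members:
  Grace: 51000
Sum = 51000
Count = 1
Average = 51000 / 1 = 51000.00

ANSWER: 51000.00


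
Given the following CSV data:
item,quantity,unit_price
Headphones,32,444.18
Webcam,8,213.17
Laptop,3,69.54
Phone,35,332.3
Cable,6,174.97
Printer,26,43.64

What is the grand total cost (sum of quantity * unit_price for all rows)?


Computing row totals:
  Headphones: 32 * 444.18 = 14213.76
  Webcam: 8 * 213.17 = 1705.36
  Laptop: 3 * 69.54 = 208.62
  Phone: 35 * 332.3 = 11630.5
  Cable: 6 * 174.97 = 1049.82
  Printer: 26 * 43.64 = 1134.64
Grand total = 14213.76 + 1705.36 + 208.62 + 11630.5 + 1049.82 + 1134.64 = 29942.7

ANSWER: 29942.7


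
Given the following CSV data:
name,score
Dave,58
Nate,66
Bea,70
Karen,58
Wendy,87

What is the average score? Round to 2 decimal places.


Scores: 58, 66, 70, 58, 87
Sum = 339
Count = 5
Average = 339 / 5 = 67.80

ANSWER: 67.80


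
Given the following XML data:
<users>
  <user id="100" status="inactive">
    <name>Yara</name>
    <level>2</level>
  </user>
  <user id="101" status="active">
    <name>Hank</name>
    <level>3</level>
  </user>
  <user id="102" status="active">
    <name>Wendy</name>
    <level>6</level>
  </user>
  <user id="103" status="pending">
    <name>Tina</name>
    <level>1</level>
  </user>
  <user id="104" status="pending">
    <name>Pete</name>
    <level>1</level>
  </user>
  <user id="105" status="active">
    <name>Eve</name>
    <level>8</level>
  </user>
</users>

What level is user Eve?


Finding user: Eve
<level>8</level>

ANSWER: 8


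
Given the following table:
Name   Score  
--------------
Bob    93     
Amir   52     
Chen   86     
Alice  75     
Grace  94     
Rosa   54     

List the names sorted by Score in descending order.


Sorting by Score (descending):
  Grace: 94
  Bob: 93
  Chen: 86
  Alice: 75
  Rosa: 54
  Amir: 52


ANSWER: Grace, Bob, Chen, Alice, Rosa, Amir


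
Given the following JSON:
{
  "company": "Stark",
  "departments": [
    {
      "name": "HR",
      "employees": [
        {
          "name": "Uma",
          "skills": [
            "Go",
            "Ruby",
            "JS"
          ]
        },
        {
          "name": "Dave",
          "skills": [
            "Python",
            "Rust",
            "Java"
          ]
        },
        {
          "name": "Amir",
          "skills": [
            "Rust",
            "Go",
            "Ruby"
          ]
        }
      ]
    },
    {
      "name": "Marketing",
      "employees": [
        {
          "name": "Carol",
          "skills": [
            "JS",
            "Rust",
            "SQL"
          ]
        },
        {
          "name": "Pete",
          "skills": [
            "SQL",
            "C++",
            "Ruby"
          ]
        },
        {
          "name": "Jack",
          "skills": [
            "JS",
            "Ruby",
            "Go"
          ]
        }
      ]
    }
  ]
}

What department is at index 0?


Path: departments[0].name
Value: HR

ANSWER: HR


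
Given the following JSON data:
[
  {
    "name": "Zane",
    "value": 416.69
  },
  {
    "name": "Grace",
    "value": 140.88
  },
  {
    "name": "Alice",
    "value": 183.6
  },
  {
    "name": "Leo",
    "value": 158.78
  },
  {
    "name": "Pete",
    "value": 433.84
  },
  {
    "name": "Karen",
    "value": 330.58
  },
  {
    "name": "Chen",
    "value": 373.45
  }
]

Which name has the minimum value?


Comparing values:
  Zane: 416.69
  Grace: 140.88
  Alice: 183.6
  Leo: 158.78
  Pete: 433.84
  Karen: 330.58
  Chen: 373.45
Minimum: Grace (140.88)

ANSWER: Grace


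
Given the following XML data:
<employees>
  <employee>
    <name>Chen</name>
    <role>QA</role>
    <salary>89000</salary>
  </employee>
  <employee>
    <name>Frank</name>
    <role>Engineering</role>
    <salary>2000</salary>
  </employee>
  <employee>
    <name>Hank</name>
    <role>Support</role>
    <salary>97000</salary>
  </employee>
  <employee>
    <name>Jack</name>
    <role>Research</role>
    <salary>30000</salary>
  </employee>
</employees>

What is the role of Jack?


Searching for <employee> with <name>Jack</name>
Found at position 4
<role>Research</role>

ANSWER: Research


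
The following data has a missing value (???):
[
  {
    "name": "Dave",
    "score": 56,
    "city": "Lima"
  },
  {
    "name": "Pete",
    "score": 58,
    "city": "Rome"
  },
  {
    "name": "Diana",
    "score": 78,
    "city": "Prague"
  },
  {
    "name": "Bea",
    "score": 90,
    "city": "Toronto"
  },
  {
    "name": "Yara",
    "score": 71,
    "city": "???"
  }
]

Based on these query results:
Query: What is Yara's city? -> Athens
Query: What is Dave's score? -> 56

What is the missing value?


The missing value is Yara's city
From query: Yara's city = Athens

ANSWER: Athens


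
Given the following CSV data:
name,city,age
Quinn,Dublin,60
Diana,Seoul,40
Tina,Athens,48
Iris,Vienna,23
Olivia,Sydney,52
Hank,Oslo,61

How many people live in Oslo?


Scanning city column for 'Oslo':
  Row 6: Hank -> MATCH
Total matches: 1

ANSWER: 1


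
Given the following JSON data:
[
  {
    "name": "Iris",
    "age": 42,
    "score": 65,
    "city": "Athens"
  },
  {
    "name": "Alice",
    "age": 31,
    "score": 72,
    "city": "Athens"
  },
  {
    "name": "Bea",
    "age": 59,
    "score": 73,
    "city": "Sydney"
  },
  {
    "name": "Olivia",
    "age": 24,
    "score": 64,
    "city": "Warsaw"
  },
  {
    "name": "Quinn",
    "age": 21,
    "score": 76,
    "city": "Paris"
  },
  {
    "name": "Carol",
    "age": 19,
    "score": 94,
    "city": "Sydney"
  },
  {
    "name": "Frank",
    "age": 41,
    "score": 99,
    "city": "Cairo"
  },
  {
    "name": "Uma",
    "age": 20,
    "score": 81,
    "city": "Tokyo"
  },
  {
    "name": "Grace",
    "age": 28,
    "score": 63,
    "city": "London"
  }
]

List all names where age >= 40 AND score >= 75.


Checking both conditions:
  Iris (age=42, score=65) -> no
  Alice (age=31, score=72) -> no
  Bea (age=59, score=73) -> no
  Olivia (age=24, score=64) -> no
  Quinn (age=21, score=76) -> no
  Carol (age=19, score=94) -> no
  Frank (age=41, score=99) -> YES
  Uma (age=20, score=81) -> no
  Grace (age=28, score=63) -> no


ANSWER: Frank


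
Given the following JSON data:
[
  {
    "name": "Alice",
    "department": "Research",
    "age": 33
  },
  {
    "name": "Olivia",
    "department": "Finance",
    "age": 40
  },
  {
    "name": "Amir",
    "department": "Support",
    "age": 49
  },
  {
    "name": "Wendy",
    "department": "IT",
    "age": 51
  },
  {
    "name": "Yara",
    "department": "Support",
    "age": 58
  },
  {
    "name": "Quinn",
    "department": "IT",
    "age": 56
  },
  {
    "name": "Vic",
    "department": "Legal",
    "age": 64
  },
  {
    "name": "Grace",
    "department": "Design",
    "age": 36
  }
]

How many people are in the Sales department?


Scanning records for department = Sales
  No matches found
Count: 0

ANSWER: 0


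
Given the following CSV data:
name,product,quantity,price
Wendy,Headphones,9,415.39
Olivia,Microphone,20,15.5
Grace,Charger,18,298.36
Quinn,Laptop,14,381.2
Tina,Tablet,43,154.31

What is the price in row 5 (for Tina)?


Row 5: Tina
Column 'price' = 154.31

ANSWER: 154.31


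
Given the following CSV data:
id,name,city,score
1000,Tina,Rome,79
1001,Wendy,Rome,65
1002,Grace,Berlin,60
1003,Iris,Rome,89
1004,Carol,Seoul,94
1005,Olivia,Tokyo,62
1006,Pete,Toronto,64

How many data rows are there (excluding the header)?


Counting rows (excluding header):
Header: id,name,city,score
Data rows: 7

ANSWER: 7


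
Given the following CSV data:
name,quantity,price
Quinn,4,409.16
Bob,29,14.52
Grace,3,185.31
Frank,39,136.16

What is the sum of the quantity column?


Values in 'quantity' column:
  Row 1: 4
  Row 2: 29
  Row 3: 3
  Row 4: 39
Sum = 4 + 29 + 3 + 39 = 75

ANSWER: 75


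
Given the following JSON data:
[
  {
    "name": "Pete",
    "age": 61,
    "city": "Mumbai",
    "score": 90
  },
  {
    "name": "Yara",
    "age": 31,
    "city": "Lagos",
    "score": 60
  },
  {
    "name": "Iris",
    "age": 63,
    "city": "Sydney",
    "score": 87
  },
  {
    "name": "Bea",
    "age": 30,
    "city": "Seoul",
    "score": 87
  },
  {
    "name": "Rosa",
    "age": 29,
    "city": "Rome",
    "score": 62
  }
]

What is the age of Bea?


Looking up record where name = Bea
Record index: 3
Field 'age' = 30

ANSWER: 30


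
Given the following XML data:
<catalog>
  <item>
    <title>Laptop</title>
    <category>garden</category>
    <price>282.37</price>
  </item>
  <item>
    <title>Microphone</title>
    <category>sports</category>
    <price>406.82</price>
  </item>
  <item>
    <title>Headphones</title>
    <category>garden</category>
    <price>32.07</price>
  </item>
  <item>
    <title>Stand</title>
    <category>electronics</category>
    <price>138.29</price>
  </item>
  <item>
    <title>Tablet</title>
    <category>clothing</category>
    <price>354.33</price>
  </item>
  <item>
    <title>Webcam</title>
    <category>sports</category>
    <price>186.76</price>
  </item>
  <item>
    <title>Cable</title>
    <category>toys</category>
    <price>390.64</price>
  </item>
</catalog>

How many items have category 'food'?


Scanning <item> elements for <category>food</category>:
Count: 0

ANSWER: 0


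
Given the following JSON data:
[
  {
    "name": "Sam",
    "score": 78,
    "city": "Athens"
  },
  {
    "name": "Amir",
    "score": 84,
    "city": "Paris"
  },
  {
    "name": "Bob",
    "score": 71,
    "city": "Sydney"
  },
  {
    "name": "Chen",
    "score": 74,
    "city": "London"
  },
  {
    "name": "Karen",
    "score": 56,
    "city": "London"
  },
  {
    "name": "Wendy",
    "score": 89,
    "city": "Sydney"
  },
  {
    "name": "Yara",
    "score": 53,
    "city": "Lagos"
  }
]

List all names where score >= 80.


Filtering records where score >= 80:
  Sam (score=78) -> no
  Amir (score=84) -> YES
  Bob (score=71) -> no
  Chen (score=74) -> no
  Karen (score=56) -> no
  Wendy (score=89) -> YES
  Yara (score=53) -> no


ANSWER: Amir, Wendy
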